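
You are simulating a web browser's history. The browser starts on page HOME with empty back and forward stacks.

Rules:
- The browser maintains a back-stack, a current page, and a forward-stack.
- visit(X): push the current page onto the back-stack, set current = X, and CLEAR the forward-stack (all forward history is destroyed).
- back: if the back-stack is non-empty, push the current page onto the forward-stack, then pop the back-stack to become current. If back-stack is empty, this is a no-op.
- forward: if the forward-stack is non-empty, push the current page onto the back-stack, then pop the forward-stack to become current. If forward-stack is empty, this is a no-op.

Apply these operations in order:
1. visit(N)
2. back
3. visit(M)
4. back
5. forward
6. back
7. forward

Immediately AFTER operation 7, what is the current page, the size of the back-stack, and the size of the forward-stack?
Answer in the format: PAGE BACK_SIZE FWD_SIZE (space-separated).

After 1 (visit(N)): cur=N back=1 fwd=0
After 2 (back): cur=HOME back=0 fwd=1
After 3 (visit(M)): cur=M back=1 fwd=0
After 4 (back): cur=HOME back=0 fwd=1
After 5 (forward): cur=M back=1 fwd=0
After 6 (back): cur=HOME back=0 fwd=1
After 7 (forward): cur=M back=1 fwd=0

M 1 0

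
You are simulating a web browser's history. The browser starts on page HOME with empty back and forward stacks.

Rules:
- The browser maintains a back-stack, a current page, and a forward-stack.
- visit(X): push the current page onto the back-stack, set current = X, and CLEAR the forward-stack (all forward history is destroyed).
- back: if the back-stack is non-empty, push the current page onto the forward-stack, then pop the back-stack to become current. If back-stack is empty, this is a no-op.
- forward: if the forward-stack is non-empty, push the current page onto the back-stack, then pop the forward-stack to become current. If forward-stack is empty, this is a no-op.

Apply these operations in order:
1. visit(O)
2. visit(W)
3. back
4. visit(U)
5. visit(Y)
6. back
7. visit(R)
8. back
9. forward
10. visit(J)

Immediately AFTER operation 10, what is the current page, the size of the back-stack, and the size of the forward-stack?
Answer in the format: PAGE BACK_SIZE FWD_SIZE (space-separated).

After 1 (visit(O)): cur=O back=1 fwd=0
After 2 (visit(W)): cur=W back=2 fwd=0
After 3 (back): cur=O back=1 fwd=1
After 4 (visit(U)): cur=U back=2 fwd=0
After 5 (visit(Y)): cur=Y back=3 fwd=0
After 6 (back): cur=U back=2 fwd=1
After 7 (visit(R)): cur=R back=3 fwd=0
After 8 (back): cur=U back=2 fwd=1
After 9 (forward): cur=R back=3 fwd=0
After 10 (visit(J)): cur=J back=4 fwd=0

J 4 0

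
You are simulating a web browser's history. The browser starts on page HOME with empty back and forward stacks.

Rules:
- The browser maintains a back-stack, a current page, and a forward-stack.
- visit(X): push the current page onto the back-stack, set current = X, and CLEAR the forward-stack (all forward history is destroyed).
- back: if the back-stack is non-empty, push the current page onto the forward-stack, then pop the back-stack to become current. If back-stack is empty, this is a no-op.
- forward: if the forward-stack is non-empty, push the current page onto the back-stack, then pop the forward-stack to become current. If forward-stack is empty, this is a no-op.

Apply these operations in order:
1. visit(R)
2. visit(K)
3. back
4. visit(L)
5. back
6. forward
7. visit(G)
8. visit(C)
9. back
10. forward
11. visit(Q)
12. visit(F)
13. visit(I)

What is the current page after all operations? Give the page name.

After 1 (visit(R)): cur=R back=1 fwd=0
After 2 (visit(K)): cur=K back=2 fwd=0
After 3 (back): cur=R back=1 fwd=1
After 4 (visit(L)): cur=L back=2 fwd=0
After 5 (back): cur=R back=1 fwd=1
After 6 (forward): cur=L back=2 fwd=0
After 7 (visit(G)): cur=G back=3 fwd=0
After 8 (visit(C)): cur=C back=4 fwd=0
After 9 (back): cur=G back=3 fwd=1
After 10 (forward): cur=C back=4 fwd=0
After 11 (visit(Q)): cur=Q back=5 fwd=0
After 12 (visit(F)): cur=F back=6 fwd=0
After 13 (visit(I)): cur=I back=7 fwd=0

Answer: I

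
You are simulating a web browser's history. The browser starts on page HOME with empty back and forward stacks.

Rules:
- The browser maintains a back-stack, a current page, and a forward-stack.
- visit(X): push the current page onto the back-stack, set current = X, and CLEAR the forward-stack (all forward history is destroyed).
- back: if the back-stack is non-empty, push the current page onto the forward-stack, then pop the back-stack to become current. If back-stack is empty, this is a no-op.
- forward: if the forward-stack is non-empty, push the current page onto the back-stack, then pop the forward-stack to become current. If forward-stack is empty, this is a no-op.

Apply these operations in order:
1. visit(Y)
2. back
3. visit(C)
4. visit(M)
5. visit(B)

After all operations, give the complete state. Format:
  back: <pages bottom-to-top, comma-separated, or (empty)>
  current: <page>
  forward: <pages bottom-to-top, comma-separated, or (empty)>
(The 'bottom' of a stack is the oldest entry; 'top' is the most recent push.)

After 1 (visit(Y)): cur=Y back=1 fwd=0
After 2 (back): cur=HOME back=0 fwd=1
After 3 (visit(C)): cur=C back=1 fwd=0
After 4 (visit(M)): cur=M back=2 fwd=0
After 5 (visit(B)): cur=B back=3 fwd=0

Answer: back: HOME,C,M
current: B
forward: (empty)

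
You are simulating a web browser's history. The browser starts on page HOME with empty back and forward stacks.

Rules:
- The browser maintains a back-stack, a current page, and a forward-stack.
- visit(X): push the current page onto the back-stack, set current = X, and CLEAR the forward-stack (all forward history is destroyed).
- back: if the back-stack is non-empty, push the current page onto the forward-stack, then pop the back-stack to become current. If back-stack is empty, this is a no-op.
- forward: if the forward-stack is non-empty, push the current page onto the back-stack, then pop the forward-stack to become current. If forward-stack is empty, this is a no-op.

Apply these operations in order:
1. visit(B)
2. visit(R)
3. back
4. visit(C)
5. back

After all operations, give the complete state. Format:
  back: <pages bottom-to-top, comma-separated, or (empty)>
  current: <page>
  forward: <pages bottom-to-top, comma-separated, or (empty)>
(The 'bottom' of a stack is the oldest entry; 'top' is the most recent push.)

After 1 (visit(B)): cur=B back=1 fwd=0
After 2 (visit(R)): cur=R back=2 fwd=0
After 3 (back): cur=B back=1 fwd=1
After 4 (visit(C)): cur=C back=2 fwd=0
After 5 (back): cur=B back=1 fwd=1

Answer: back: HOME
current: B
forward: C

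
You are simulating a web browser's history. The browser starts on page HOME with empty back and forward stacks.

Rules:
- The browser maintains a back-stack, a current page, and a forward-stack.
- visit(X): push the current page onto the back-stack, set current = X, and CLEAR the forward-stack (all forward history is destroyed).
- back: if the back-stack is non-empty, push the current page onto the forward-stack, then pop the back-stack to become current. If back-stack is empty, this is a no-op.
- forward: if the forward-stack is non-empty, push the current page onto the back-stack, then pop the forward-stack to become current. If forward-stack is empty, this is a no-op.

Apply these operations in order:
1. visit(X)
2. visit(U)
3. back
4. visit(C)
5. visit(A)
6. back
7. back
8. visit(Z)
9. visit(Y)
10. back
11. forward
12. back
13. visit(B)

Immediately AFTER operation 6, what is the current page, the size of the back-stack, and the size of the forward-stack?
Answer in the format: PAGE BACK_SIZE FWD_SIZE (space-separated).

After 1 (visit(X)): cur=X back=1 fwd=0
After 2 (visit(U)): cur=U back=2 fwd=0
After 3 (back): cur=X back=1 fwd=1
After 4 (visit(C)): cur=C back=2 fwd=0
After 5 (visit(A)): cur=A back=3 fwd=0
After 6 (back): cur=C back=2 fwd=1

C 2 1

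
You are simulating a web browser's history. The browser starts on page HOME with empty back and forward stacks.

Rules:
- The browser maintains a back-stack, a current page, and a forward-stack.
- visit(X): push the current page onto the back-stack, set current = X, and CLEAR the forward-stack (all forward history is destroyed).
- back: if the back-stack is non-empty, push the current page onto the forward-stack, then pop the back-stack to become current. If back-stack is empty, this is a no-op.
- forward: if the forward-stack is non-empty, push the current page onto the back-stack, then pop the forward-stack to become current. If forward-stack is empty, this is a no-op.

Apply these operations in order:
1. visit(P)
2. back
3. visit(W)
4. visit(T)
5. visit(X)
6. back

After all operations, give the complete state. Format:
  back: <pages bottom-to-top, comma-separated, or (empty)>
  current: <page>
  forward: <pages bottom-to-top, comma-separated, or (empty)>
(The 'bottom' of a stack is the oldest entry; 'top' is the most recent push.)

After 1 (visit(P)): cur=P back=1 fwd=0
After 2 (back): cur=HOME back=0 fwd=1
After 3 (visit(W)): cur=W back=1 fwd=0
After 4 (visit(T)): cur=T back=2 fwd=0
After 5 (visit(X)): cur=X back=3 fwd=0
After 6 (back): cur=T back=2 fwd=1

Answer: back: HOME,W
current: T
forward: X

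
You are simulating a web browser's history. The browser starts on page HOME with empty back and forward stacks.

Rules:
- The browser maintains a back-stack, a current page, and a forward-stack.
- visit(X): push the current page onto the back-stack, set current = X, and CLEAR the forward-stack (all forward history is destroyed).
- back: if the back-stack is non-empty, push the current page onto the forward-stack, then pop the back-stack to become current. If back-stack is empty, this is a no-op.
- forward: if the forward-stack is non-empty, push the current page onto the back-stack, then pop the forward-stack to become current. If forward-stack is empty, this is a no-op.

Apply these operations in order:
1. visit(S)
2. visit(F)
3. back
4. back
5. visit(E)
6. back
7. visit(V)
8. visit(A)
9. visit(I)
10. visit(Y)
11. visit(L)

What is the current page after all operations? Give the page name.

After 1 (visit(S)): cur=S back=1 fwd=0
After 2 (visit(F)): cur=F back=2 fwd=0
After 3 (back): cur=S back=1 fwd=1
After 4 (back): cur=HOME back=0 fwd=2
After 5 (visit(E)): cur=E back=1 fwd=0
After 6 (back): cur=HOME back=0 fwd=1
After 7 (visit(V)): cur=V back=1 fwd=0
After 8 (visit(A)): cur=A back=2 fwd=0
After 9 (visit(I)): cur=I back=3 fwd=0
After 10 (visit(Y)): cur=Y back=4 fwd=0
After 11 (visit(L)): cur=L back=5 fwd=0

Answer: L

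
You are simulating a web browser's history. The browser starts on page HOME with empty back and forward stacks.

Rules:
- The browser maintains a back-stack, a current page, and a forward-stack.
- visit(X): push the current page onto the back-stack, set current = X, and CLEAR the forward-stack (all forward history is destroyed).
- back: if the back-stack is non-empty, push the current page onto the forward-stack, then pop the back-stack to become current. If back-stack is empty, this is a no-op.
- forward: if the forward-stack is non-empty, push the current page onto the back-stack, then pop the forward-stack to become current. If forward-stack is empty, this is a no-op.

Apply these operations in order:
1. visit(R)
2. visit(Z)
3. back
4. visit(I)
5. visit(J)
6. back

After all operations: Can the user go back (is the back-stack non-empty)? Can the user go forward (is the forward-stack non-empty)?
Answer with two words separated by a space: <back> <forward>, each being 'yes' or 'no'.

Answer: yes yes

Derivation:
After 1 (visit(R)): cur=R back=1 fwd=0
After 2 (visit(Z)): cur=Z back=2 fwd=0
After 3 (back): cur=R back=1 fwd=1
After 4 (visit(I)): cur=I back=2 fwd=0
After 5 (visit(J)): cur=J back=3 fwd=0
After 6 (back): cur=I back=2 fwd=1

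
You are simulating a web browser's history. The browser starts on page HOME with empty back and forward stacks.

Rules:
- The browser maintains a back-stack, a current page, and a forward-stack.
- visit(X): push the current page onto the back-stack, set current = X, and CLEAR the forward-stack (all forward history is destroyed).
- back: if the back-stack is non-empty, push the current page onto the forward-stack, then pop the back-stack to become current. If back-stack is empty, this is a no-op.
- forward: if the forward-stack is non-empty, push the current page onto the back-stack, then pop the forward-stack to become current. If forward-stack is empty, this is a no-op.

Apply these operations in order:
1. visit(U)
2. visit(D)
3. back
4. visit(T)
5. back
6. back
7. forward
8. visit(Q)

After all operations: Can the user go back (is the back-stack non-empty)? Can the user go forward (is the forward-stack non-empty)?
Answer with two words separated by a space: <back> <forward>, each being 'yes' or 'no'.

Answer: yes no

Derivation:
After 1 (visit(U)): cur=U back=1 fwd=0
After 2 (visit(D)): cur=D back=2 fwd=0
After 3 (back): cur=U back=1 fwd=1
After 4 (visit(T)): cur=T back=2 fwd=0
After 5 (back): cur=U back=1 fwd=1
After 6 (back): cur=HOME back=0 fwd=2
After 7 (forward): cur=U back=1 fwd=1
After 8 (visit(Q)): cur=Q back=2 fwd=0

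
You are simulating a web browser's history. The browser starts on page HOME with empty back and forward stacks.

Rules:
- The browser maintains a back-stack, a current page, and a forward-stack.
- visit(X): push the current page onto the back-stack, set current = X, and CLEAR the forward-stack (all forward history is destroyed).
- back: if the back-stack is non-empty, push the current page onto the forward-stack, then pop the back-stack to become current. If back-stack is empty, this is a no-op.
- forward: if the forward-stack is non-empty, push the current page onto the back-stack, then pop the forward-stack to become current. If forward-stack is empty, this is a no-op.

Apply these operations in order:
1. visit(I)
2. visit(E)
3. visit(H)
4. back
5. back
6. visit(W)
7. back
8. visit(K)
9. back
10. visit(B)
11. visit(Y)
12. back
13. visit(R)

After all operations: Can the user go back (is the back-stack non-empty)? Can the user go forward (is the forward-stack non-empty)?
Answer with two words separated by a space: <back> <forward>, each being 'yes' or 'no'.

Answer: yes no

Derivation:
After 1 (visit(I)): cur=I back=1 fwd=0
After 2 (visit(E)): cur=E back=2 fwd=0
After 3 (visit(H)): cur=H back=3 fwd=0
After 4 (back): cur=E back=2 fwd=1
After 5 (back): cur=I back=1 fwd=2
After 6 (visit(W)): cur=W back=2 fwd=0
After 7 (back): cur=I back=1 fwd=1
After 8 (visit(K)): cur=K back=2 fwd=0
After 9 (back): cur=I back=1 fwd=1
After 10 (visit(B)): cur=B back=2 fwd=0
After 11 (visit(Y)): cur=Y back=3 fwd=0
After 12 (back): cur=B back=2 fwd=1
After 13 (visit(R)): cur=R back=3 fwd=0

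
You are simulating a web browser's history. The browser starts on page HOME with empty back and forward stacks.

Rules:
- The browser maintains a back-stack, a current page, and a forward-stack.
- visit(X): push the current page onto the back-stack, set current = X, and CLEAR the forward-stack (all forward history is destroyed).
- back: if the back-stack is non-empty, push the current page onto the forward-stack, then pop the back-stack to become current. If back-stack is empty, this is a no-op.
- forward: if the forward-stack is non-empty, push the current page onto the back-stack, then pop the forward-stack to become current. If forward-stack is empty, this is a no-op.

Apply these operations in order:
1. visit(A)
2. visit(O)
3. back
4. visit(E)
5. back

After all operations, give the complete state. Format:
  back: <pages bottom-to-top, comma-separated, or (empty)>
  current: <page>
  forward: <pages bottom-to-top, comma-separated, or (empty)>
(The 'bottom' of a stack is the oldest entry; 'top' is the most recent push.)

After 1 (visit(A)): cur=A back=1 fwd=0
After 2 (visit(O)): cur=O back=2 fwd=0
After 3 (back): cur=A back=1 fwd=1
After 4 (visit(E)): cur=E back=2 fwd=0
After 5 (back): cur=A back=1 fwd=1

Answer: back: HOME
current: A
forward: E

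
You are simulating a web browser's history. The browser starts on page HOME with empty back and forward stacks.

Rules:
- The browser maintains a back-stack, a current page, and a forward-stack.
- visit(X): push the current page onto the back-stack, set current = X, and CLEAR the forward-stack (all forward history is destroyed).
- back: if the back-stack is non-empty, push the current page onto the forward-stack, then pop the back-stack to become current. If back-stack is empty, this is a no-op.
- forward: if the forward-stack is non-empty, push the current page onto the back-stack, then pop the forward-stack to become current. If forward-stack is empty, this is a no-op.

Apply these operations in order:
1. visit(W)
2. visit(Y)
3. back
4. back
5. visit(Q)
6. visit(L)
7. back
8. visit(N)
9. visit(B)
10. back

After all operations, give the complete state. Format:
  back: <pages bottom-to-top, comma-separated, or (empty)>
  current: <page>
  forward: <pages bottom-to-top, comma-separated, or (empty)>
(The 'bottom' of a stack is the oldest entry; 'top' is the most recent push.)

After 1 (visit(W)): cur=W back=1 fwd=0
After 2 (visit(Y)): cur=Y back=2 fwd=0
After 3 (back): cur=W back=1 fwd=1
After 4 (back): cur=HOME back=0 fwd=2
After 5 (visit(Q)): cur=Q back=1 fwd=0
After 6 (visit(L)): cur=L back=2 fwd=0
After 7 (back): cur=Q back=1 fwd=1
After 8 (visit(N)): cur=N back=2 fwd=0
After 9 (visit(B)): cur=B back=3 fwd=0
After 10 (back): cur=N back=2 fwd=1

Answer: back: HOME,Q
current: N
forward: B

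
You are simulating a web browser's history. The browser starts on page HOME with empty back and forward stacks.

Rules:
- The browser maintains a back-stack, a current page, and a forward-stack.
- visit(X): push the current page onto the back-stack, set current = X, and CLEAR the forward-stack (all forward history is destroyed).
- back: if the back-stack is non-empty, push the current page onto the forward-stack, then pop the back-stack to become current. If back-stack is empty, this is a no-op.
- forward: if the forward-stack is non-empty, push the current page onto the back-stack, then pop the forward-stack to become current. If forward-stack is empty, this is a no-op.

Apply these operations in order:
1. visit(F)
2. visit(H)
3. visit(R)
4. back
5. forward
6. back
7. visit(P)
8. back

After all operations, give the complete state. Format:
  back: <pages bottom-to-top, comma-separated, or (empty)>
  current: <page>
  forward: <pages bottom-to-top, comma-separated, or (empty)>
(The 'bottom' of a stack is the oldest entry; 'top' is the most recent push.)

Answer: back: HOME,F
current: H
forward: P

Derivation:
After 1 (visit(F)): cur=F back=1 fwd=0
After 2 (visit(H)): cur=H back=2 fwd=0
After 3 (visit(R)): cur=R back=3 fwd=0
After 4 (back): cur=H back=2 fwd=1
After 5 (forward): cur=R back=3 fwd=0
After 6 (back): cur=H back=2 fwd=1
After 7 (visit(P)): cur=P back=3 fwd=0
After 8 (back): cur=H back=2 fwd=1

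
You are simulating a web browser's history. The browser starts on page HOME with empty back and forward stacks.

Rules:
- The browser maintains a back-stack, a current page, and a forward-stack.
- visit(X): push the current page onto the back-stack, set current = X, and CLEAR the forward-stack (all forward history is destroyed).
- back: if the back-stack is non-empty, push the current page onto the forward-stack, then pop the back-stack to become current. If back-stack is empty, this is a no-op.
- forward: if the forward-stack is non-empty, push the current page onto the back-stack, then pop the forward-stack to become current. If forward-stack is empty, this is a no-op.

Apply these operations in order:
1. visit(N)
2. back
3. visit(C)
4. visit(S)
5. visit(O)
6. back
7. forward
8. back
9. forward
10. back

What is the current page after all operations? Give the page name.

After 1 (visit(N)): cur=N back=1 fwd=0
After 2 (back): cur=HOME back=0 fwd=1
After 3 (visit(C)): cur=C back=1 fwd=0
After 4 (visit(S)): cur=S back=2 fwd=0
After 5 (visit(O)): cur=O back=3 fwd=0
After 6 (back): cur=S back=2 fwd=1
After 7 (forward): cur=O back=3 fwd=0
After 8 (back): cur=S back=2 fwd=1
After 9 (forward): cur=O back=3 fwd=0
After 10 (back): cur=S back=2 fwd=1

Answer: S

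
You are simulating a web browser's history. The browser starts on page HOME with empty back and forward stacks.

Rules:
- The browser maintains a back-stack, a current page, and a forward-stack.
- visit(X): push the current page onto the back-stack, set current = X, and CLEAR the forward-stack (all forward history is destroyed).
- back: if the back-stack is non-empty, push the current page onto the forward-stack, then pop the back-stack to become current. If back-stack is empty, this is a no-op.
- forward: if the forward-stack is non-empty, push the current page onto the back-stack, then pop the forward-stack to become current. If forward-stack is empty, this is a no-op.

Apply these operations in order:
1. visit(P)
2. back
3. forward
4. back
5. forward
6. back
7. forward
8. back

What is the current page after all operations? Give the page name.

After 1 (visit(P)): cur=P back=1 fwd=0
After 2 (back): cur=HOME back=0 fwd=1
After 3 (forward): cur=P back=1 fwd=0
After 4 (back): cur=HOME back=0 fwd=1
After 5 (forward): cur=P back=1 fwd=0
After 6 (back): cur=HOME back=0 fwd=1
After 7 (forward): cur=P back=1 fwd=0
After 8 (back): cur=HOME back=0 fwd=1

Answer: HOME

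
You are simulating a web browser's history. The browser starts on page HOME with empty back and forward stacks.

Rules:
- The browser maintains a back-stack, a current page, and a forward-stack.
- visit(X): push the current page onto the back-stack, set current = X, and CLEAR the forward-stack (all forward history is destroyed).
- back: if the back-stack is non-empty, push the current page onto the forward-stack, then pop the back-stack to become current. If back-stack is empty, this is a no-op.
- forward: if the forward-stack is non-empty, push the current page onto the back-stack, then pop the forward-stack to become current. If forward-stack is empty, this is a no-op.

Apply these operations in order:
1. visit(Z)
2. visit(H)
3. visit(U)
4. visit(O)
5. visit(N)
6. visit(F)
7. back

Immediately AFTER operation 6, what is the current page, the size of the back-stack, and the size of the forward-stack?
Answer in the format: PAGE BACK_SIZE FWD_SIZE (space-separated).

After 1 (visit(Z)): cur=Z back=1 fwd=0
After 2 (visit(H)): cur=H back=2 fwd=0
After 3 (visit(U)): cur=U back=3 fwd=0
After 4 (visit(O)): cur=O back=4 fwd=0
After 5 (visit(N)): cur=N back=5 fwd=0
After 6 (visit(F)): cur=F back=6 fwd=0

F 6 0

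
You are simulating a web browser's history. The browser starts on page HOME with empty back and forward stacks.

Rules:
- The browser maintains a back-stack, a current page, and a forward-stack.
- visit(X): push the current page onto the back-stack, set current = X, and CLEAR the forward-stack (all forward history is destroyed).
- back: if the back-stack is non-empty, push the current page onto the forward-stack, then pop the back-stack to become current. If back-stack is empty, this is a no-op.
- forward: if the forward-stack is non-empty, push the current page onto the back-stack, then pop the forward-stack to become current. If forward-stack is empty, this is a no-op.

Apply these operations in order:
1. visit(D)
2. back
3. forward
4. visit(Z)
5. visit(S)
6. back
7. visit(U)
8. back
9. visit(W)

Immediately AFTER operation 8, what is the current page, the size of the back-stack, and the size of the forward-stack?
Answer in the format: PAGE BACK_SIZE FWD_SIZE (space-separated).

After 1 (visit(D)): cur=D back=1 fwd=0
After 2 (back): cur=HOME back=0 fwd=1
After 3 (forward): cur=D back=1 fwd=0
After 4 (visit(Z)): cur=Z back=2 fwd=0
After 5 (visit(S)): cur=S back=3 fwd=0
After 6 (back): cur=Z back=2 fwd=1
After 7 (visit(U)): cur=U back=3 fwd=0
After 8 (back): cur=Z back=2 fwd=1

Z 2 1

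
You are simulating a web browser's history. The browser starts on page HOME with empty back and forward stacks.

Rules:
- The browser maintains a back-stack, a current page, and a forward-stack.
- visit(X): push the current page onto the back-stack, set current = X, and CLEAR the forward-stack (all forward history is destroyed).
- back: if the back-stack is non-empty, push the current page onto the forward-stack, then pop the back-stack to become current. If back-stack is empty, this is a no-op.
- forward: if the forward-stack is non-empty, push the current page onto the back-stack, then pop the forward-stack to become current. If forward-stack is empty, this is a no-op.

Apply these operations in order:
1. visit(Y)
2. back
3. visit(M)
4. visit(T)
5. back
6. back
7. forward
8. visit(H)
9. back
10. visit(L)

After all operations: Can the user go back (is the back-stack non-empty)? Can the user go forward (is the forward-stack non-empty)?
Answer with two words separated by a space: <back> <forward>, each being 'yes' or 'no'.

After 1 (visit(Y)): cur=Y back=1 fwd=0
After 2 (back): cur=HOME back=0 fwd=1
After 3 (visit(M)): cur=M back=1 fwd=0
After 4 (visit(T)): cur=T back=2 fwd=0
After 5 (back): cur=M back=1 fwd=1
After 6 (back): cur=HOME back=0 fwd=2
After 7 (forward): cur=M back=1 fwd=1
After 8 (visit(H)): cur=H back=2 fwd=0
After 9 (back): cur=M back=1 fwd=1
After 10 (visit(L)): cur=L back=2 fwd=0

Answer: yes no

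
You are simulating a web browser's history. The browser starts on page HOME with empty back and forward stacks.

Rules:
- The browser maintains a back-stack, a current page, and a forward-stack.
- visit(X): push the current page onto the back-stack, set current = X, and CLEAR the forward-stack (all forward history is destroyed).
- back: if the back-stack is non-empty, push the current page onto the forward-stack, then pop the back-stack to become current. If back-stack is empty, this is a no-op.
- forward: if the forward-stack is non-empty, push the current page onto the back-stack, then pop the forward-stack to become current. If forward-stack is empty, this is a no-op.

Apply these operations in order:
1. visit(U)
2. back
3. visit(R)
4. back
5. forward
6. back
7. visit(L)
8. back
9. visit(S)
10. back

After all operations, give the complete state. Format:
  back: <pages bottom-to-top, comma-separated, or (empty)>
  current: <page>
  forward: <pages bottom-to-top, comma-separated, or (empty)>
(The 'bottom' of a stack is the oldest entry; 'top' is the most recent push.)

Answer: back: (empty)
current: HOME
forward: S

Derivation:
After 1 (visit(U)): cur=U back=1 fwd=0
After 2 (back): cur=HOME back=0 fwd=1
After 3 (visit(R)): cur=R back=1 fwd=0
After 4 (back): cur=HOME back=0 fwd=1
After 5 (forward): cur=R back=1 fwd=0
After 6 (back): cur=HOME back=0 fwd=1
After 7 (visit(L)): cur=L back=1 fwd=0
After 8 (back): cur=HOME back=0 fwd=1
After 9 (visit(S)): cur=S back=1 fwd=0
After 10 (back): cur=HOME back=0 fwd=1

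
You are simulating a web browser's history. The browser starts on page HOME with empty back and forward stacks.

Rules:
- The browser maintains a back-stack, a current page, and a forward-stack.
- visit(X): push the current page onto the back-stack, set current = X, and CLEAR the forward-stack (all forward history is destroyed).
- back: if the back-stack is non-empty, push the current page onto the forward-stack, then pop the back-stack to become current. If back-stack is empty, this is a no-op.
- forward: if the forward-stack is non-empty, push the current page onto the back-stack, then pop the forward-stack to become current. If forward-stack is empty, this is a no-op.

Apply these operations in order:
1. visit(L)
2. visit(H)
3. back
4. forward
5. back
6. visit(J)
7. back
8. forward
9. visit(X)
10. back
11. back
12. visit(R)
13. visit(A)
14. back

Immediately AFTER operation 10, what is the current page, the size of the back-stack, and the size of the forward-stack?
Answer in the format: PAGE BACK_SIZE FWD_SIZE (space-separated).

After 1 (visit(L)): cur=L back=1 fwd=0
After 2 (visit(H)): cur=H back=2 fwd=0
After 3 (back): cur=L back=1 fwd=1
After 4 (forward): cur=H back=2 fwd=0
After 5 (back): cur=L back=1 fwd=1
After 6 (visit(J)): cur=J back=2 fwd=0
After 7 (back): cur=L back=1 fwd=1
After 8 (forward): cur=J back=2 fwd=0
After 9 (visit(X)): cur=X back=3 fwd=0
After 10 (back): cur=J back=2 fwd=1

J 2 1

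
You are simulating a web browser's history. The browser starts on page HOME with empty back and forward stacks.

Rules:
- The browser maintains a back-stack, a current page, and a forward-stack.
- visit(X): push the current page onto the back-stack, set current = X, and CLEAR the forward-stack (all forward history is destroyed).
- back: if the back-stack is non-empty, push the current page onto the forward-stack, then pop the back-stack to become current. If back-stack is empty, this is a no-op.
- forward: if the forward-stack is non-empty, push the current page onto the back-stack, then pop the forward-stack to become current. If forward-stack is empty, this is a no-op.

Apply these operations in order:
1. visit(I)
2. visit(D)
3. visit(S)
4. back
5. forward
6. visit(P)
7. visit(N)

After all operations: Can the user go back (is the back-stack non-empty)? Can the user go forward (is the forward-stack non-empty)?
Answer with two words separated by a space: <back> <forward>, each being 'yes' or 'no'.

Answer: yes no

Derivation:
After 1 (visit(I)): cur=I back=1 fwd=0
After 2 (visit(D)): cur=D back=2 fwd=0
After 3 (visit(S)): cur=S back=3 fwd=0
After 4 (back): cur=D back=2 fwd=1
After 5 (forward): cur=S back=3 fwd=0
After 6 (visit(P)): cur=P back=4 fwd=0
After 7 (visit(N)): cur=N back=5 fwd=0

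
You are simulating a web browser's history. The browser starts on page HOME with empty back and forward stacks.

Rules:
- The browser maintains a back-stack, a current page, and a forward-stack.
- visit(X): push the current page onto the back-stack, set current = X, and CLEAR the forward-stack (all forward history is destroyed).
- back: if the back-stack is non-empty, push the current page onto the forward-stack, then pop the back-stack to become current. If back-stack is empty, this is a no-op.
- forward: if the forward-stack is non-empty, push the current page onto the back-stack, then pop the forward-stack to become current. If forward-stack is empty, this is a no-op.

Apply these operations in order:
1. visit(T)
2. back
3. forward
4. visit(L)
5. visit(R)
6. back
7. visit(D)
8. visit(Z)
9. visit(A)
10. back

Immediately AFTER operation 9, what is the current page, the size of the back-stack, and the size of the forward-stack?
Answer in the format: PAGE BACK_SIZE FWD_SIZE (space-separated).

After 1 (visit(T)): cur=T back=1 fwd=0
After 2 (back): cur=HOME back=0 fwd=1
After 3 (forward): cur=T back=1 fwd=0
After 4 (visit(L)): cur=L back=2 fwd=0
After 5 (visit(R)): cur=R back=3 fwd=0
After 6 (back): cur=L back=2 fwd=1
After 7 (visit(D)): cur=D back=3 fwd=0
After 8 (visit(Z)): cur=Z back=4 fwd=0
After 9 (visit(A)): cur=A back=5 fwd=0

A 5 0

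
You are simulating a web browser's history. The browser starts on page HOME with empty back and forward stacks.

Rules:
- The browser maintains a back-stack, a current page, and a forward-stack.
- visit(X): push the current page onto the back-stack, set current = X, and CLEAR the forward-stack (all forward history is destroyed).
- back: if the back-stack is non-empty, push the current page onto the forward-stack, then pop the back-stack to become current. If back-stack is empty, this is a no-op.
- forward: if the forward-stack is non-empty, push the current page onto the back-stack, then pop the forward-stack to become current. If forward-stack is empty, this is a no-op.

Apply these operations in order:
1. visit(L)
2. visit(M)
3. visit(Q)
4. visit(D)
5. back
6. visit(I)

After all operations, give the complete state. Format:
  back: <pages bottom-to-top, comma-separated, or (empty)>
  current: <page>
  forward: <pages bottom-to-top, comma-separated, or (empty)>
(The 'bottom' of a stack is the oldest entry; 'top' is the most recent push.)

Answer: back: HOME,L,M,Q
current: I
forward: (empty)

Derivation:
After 1 (visit(L)): cur=L back=1 fwd=0
After 2 (visit(M)): cur=M back=2 fwd=0
After 3 (visit(Q)): cur=Q back=3 fwd=0
After 4 (visit(D)): cur=D back=4 fwd=0
After 5 (back): cur=Q back=3 fwd=1
After 6 (visit(I)): cur=I back=4 fwd=0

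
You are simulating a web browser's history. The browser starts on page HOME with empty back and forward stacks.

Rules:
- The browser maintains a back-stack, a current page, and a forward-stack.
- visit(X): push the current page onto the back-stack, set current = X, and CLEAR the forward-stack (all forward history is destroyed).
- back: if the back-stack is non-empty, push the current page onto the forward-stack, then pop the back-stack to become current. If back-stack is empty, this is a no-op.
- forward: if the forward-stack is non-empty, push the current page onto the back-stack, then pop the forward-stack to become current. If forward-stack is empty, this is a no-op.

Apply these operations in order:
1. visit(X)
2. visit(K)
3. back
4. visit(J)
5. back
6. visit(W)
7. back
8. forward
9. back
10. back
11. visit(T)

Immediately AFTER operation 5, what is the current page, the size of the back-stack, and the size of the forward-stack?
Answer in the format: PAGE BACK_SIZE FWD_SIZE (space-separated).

After 1 (visit(X)): cur=X back=1 fwd=0
After 2 (visit(K)): cur=K back=2 fwd=0
After 3 (back): cur=X back=1 fwd=1
After 4 (visit(J)): cur=J back=2 fwd=0
After 5 (back): cur=X back=1 fwd=1

X 1 1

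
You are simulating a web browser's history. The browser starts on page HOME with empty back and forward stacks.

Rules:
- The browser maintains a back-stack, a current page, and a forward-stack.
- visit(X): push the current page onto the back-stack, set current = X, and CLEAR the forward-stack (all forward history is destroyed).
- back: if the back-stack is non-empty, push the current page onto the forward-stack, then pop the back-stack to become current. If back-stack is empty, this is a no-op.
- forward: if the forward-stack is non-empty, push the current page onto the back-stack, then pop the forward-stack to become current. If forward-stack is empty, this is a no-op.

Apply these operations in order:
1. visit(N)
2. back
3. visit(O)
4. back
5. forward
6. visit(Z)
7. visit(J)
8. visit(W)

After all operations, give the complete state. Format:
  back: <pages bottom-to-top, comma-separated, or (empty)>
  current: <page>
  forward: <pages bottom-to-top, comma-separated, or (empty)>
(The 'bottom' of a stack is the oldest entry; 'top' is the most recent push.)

Answer: back: HOME,O,Z,J
current: W
forward: (empty)

Derivation:
After 1 (visit(N)): cur=N back=1 fwd=0
After 2 (back): cur=HOME back=0 fwd=1
After 3 (visit(O)): cur=O back=1 fwd=0
After 4 (back): cur=HOME back=0 fwd=1
After 5 (forward): cur=O back=1 fwd=0
After 6 (visit(Z)): cur=Z back=2 fwd=0
After 7 (visit(J)): cur=J back=3 fwd=0
After 8 (visit(W)): cur=W back=4 fwd=0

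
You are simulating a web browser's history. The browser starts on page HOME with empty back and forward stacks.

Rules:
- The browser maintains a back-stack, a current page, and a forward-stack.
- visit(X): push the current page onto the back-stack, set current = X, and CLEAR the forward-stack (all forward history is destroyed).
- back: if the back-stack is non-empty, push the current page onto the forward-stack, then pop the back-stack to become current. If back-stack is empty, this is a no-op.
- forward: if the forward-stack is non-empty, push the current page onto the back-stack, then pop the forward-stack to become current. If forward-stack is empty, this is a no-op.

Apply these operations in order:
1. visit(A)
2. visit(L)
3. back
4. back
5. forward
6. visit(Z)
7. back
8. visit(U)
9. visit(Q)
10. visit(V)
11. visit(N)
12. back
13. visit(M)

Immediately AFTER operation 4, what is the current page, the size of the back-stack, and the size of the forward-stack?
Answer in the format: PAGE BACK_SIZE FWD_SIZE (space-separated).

After 1 (visit(A)): cur=A back=1 fwd=0
After 2 (visit(L)): cur=L back=2 fwd=0
After 3 (back): cur=A back=1 fwd=1
After 4 (back): cur=HOME back=0 fwd=2

HOME 0 2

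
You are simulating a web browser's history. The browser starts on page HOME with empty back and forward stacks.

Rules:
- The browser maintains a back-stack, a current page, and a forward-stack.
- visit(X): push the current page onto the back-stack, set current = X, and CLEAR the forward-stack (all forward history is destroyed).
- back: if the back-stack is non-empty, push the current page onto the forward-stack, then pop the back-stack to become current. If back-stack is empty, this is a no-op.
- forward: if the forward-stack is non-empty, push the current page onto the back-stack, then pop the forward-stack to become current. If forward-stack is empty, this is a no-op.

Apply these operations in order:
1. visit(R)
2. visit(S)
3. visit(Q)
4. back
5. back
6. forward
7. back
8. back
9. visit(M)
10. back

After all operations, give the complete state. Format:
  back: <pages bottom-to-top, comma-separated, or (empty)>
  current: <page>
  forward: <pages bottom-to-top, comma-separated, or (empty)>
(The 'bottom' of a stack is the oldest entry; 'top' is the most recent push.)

After 1 (visit(R)): cur=R back=1 fwd=0
After 2 (visit(S)): cur=S back=2 fwd=0
After 3 (visit(Q)): cur=Q back=3 fwd=0
After 4 (back): cur=S back=2 fwd=1
After 5 (back): cur=R back=1 fwd=2
After 6 (forward): cur=S back=2 fwd=1
After 7 (back): cur=R back=1 fwd=2
After 8 (back): cur=HOME back=0 fwd=3
After 9 (visit(M)): cur=M back=1 fwd=0
After 10 (back): cur=HOME back=0 fwd=1

Answer: back: (empty)
current: HOME
forward: M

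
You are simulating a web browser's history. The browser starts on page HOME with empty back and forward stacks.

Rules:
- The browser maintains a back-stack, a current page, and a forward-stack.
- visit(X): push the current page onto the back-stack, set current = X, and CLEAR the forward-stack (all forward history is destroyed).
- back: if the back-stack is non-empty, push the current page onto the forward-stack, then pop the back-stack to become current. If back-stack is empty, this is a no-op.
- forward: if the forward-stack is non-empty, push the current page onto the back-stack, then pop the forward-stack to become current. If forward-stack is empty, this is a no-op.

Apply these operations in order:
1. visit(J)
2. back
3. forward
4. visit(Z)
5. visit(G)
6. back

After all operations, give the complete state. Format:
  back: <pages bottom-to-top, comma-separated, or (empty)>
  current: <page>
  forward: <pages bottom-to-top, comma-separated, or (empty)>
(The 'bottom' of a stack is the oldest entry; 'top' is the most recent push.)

Answer: back: HOME,J
current: Z
forward: G

Derivation:
After 1 (visit(J)): cur=J back=1 fwd=0
After 2 (back): cur=HOME back=0 fwd=1
After 3 (forward): cur=J back=1 fwd=0
After 4 (visit(Z)): cur=Z back=2 fwd=0
After 5 (visit(G)): cur=G back=3 fwd=0
After 6 (back): cur=Z back=2 fwd=1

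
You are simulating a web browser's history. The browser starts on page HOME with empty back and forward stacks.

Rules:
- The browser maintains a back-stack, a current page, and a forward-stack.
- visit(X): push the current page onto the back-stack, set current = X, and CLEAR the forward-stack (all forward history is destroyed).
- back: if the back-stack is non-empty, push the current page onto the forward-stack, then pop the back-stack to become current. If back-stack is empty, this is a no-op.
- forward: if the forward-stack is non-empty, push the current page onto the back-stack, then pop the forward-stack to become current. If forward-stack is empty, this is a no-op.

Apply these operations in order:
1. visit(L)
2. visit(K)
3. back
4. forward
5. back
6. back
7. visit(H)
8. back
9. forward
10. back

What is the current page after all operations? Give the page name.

Answer: HOME

Derivation:
After 1 (visit(L)): cur=L back=1 fwd=0
After 2 (visit(K)): cur=K back=2 fwd=0
After 3 (back): cur=L back=1 fwd=1
After 4 (forward): cur=K back=2 fwd=0
After 5 (back): cur=L back=1 fwd=1
After 6 (back): cur=HOME back=0 fwd=2
After 7 (visit(H)): cur=H back=1 fwd=0
After 8 (back): cur=HOME back=0 fwd=1
After 9 (forward): cur=H back=1 fwd=0
After 10 (back): cur=HOME back=0 fwd=1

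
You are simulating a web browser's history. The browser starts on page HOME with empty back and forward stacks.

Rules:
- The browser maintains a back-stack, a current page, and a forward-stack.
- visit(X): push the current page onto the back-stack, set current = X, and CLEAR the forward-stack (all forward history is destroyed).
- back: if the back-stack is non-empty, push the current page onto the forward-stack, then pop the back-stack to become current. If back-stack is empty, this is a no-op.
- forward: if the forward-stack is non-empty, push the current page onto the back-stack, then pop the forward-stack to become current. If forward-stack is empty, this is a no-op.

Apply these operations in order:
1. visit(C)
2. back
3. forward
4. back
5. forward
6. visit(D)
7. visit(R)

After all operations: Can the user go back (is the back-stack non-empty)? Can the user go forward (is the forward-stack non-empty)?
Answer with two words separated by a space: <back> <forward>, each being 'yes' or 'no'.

Answer: yes no

Derivation:
After 1 (visit(C)): cur=C back=1 fwd=0
After 2 (back): cur=HOME back=0 fwd=1
After 3 (forward): cur=C back=1 fwd=0
After 4 (back): cur=HOME back=0 fwd=1
After 5 (forward): cur=C back=1 fwd=0
After 6 (visit(D)): cur=D back=2 fwd=0
After 7 (visit(R)): cur=R back=3 fwd=0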